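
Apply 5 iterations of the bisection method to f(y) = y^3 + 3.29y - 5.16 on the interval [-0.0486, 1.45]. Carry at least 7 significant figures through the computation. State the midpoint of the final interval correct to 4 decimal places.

1.1456

f(-0.048600) = -5.320009, f(1.450000) = 2.659125 (opposite signs)
step 1: m = 0.700700, f(m) = -2.510667 < 0 → root in [0.700700, 1.450000]
step 2: m = 1.075350, f(m) = -0.378588 < 0 → root in [1.075350, 1.450000]
step 3: m = 1.262675, f(m) = 1.007344 > 0 → root in [1.075350, 1.262675]
step 4: m = 1.169013, f(m) = 0.283612 > 0 → root in [1.075350, 1.169013]
step 5: m = 1.122181, f(m) = -0.054871 < 0 → root in [1.122181, 1.169013]
Midpoint of [1.122181, 1.169013] = 1.145597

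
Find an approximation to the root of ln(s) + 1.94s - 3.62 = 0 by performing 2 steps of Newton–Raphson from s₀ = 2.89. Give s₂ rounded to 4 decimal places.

1.6177

f'(s) = 1/s + 1.94
s_0 = 2.890000: f = 3.047857, f' = 2.286021 → s_1 = 2.890000 - (3.047857)/(2.286021) = 1.556742
s_1 = 1.556742: f = -0.157327, f' = 2.582367 → s_2 = 1.556742 - (-0.157327)/(2.582367) = 1.617665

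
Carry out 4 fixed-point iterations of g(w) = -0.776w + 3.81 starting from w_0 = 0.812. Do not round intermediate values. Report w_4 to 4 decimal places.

1.6618

w_1 = g(0.812000) = 3.179888
w_2 = g(3.179888) = 1.342407
w_3 = g(1.342407) = 2.768292
w_4 = g(2.768292) = 1.661805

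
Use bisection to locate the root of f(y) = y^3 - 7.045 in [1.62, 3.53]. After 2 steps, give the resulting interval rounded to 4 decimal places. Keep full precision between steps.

[1.6200, 2.0975]

f(1.620000) = -2.793472, f(3.530000) = 36.941977 (opposite signs)
step 1: m = 2.575000, f(m) = 10.028859 > 0 → root in [1.620000, 2.575000]
step 2: m = 2.097500, f(m) = 2.182964 > 0 → root in [1.620000, 2.097500]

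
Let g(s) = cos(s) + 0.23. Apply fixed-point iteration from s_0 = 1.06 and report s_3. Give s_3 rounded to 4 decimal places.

0.7849

s_1 = g(1.060000) = 0.718872
s_2 = g(0.718872) = 0.982549
s_3 = g(0.982549) = 0.784904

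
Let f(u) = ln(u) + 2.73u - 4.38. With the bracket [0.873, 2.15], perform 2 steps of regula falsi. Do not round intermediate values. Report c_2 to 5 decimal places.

1.46615

f(0.873000) = -2.132530, f(2.150000) = 2.254968
step 1: c = 1.493682, f(c) = 0.098996 > 0 → new bracket [0.873000, 1.493682]
step 2: c = 1.466147, f(c) = 0.005219 > 0 → new bracket [0.873000, 1.466147]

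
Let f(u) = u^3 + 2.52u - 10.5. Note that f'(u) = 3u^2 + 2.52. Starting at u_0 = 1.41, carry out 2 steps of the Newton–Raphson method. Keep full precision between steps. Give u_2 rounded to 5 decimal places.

u_0 = 1.410000: f = -4.143579, f' = 8.484300 → u_1 = 1.410000 - (-4.143579)/(8.484300) = 1.898382
u_1 = 1.898382: f = 1.125414, f' = 13.331562 → u_2 = 1.898382 - (1.125414)/(13.331562) = 1.813965

1.81396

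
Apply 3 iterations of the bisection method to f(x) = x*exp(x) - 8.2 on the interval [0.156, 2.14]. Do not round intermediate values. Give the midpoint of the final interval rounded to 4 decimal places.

f(0.156000) = -8.017663, f(2.140000) = 9.988797 (opposite signs)
step 1: m = 1.148000, f(m) = -4.581639 < 0 → root in [1.148000, 2.140000]
step 2: m = 1.644000, f(m) = 0.309067 > 0 → root in [1.148000, 1.644000]
step 3: m = 1.396000, f(m) = -2.561540 < 0 → root in [1.396000, 1.644000]
Midpoint of [1.396000, 1.644000] = 1.520000

1.5200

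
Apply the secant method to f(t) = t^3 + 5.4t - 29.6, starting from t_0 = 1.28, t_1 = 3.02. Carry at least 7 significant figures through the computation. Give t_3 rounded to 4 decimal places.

2.4886

Secant update: t_(k+1) = t_k − f(t_k)·(t_k − t_(k-1))/(f(t_k) − f(t_(k-1))).
f(t_0) = -20.590848, f(t_1) = 14.251608
t_2 = 3.020000 - (14.251608)·(3.020000 - 1.280000)/(14.251608 - (-20.590848)) = 2.308288; f(t_2) = -4.836242
t_3 = 2.308288 - (-4.836242)·(2.308288 - 3.020000)/(-4.836242 - (14.251608)) = 2.488613; f(t_3) = -0.749033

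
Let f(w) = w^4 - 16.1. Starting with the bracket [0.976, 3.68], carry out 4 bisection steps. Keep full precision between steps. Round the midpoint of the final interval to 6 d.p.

f(0.976000) = -15.192599, f(3.680000) = 167.296598 (opposite signs)
step 1: m = 2.328000, f(m) = 13.271891 > 0 → root in [0.976000, 2.328000]
step 2: m = 1.652000, f(m) = -8.651991 < 0 → root in [1.652000, 2.328000]
step 3: m = 1.990000, f(m) = -0.417608 < 0 → root in [1.990000, 2.328000]
step 4: m = 2.159000, f(m) = 5.627541 > 0 → root in [1.990000, 2.159000]
Midpoint of [1.990000, 2.159000] = 2.074500

2.074500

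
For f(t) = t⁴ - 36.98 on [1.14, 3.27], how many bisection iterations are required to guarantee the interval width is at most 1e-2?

8

Initial width b − a = 3.27 − 1.14 = 2.130000.
After n steps the width is (b−a)/2^n; need (b−a)/2^n ≤ 1e-2.
So n ≥ log₂(2.130000/1e-2) = log₂(213.0000) ≈ 7.7347.
Hence n = 8.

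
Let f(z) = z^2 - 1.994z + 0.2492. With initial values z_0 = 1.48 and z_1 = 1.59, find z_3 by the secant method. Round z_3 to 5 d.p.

f(z_0) = -0.511520, f(z_1) = -0.393160
z_2 = 1.590000 - (-0.393160)·(1.590000 - 1.480000)/(-0.393160 - (-0.511520)) = 1.955390; f(z_2) = 0.173703
z_3 = 1.955390 - (0.173703)·(1.955390 - 1.590000)/(0.173703 - (-0.393160)) = 1.843424; f(z_3) = -0.028375

1.84342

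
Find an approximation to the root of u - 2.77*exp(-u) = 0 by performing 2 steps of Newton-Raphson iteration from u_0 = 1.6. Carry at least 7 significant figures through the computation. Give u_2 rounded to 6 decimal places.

Newton update: u ← u − f(u)/f'(u).
f'(u) = 1 + 2.77*exp(-u)
u_0 = 1.600000: f = 1.040747, f' = 1.559253 → u_1 = 1.600000 - (1.040747)/(1.559253) = 0.932535
u_1 = 0.932535: f = -0.157611, f' = 2.090146 → u_2 = 0.932535 - (-0.157611)/(2.090146) = 1.007942

1.007942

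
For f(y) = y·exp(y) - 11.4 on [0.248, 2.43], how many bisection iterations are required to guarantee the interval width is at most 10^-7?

25

Initial width b − a = 2.43 − 0.248 = 2.182000.
After n steps the width is (b−a)/2^n; need (b−a)/2^n ≤ 10^-7.
So n ≥ log₂(2.182000/10^-7) = log₂(21820000.0000) ≈ 24.3791.
Hence n = 25.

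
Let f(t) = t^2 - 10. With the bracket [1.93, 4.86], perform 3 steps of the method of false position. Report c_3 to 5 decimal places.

False-position update: c = (a·f(b) − b·f(a))/(f(b) − f(a)); replace the endpoint whose sign matches f(c).
f(1.930000) = -6.275100, f(4.860000) = 13.619600
step 1: c = 2.854168, f(c) = -1.853726 < 0 → new bracket [2.854168, 4.860000]
step 2: c = 3.094469, f(c) = -0.424260 < 0 → new bracket [3.094469, 4.860000]
step 3: c = 3.147805, f(c) = -0.091322 < 0 → new bracket [3.147805, 4.860000]

3.14781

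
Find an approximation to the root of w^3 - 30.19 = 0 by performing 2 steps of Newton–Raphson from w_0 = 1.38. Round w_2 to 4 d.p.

4.3976

f'(w) = 3w^2
w_0 = 1.380000: f = -27.561928, f' = 5.713200 → w_1 = 1.380000 - (-27.561928)/(5.713200) = 6.204254
w_1 = 6.204254: f = 208.628909, f' = 115.478303 → w_2 = 6.204254 - (208.628909)/(115.478303) = 4.397604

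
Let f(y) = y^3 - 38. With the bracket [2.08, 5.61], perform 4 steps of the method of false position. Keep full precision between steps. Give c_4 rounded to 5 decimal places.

False-position update: c = (a·f(b) − b·f(a))/(f(b) − f(a)); replace the endpoint whose sign matches f(c).
f(2.080000) = -29.001088, f(5.610000) = 138.558481
step 1: c = 2.690970, f(c) = -18.513830 < 0 → new bracket [2.690970, 5.610000]
step 2: c = 3.035031, f(c) = -10.043085 < 0 → new bracket [3.035031, 5.610000]
step 3: c = 3.209057, f(c) = -4.952971 < 0 → new bracket [3.209057, 5.610000]
step 4: c = 3.291920, f(c) = -2.326315 < 0 → new bracket [3.291920, 5.610000]

3.29192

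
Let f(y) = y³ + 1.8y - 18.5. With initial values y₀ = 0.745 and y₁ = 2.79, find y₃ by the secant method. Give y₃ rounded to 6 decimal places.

Secant update: y_(k+1) = y_k − f(y_k)·(y_k − y_(k-1))/(f(y_k) − f(y_(k-1))).
f(y_0) = -16.745506, f(y_1) = 8.239639
y_2 = 2.790000 - (8.239639)·(2.790000 - 0.745000)/(8.239639 - (-16.745506)) = 2.115597; f(y_2) = -5.223044
y_3 = 2.115597 - (-5.223044)·(2.115597 - 2.790000)/(-5.223044 - (8.239639)) = 2.377241; f(y_3) = -0.786518

2.377241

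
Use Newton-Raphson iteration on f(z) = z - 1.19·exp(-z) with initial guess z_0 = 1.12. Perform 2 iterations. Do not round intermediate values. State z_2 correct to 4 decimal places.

0.6320

f'(z) = 1 + 1.19·exp(-z)
z_0 = 1.120000: f = 0.731727, f' = 1.388273 → z_1 = 1.120000 - (0.731727)/(1.388273) = 0.592923
z_1 = 0.592923: f = -0.064801, f' = 1.657724 → z_2 = 0.592923 - (-0.064801)/(1.657724) = 0.632013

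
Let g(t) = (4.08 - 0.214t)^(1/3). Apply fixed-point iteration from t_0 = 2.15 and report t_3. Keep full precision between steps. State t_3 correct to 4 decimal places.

t_1 = g(2.150000) = 1.535438
t_2 = g(1.535438) = 1.553812
t_3 = g(1.553812) = 1.553269

1.5533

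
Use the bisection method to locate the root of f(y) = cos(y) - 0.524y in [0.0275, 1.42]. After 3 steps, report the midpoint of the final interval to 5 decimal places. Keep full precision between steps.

0.98484

f(0.027500) = 0.985212, f(1.420000) = -0.593855 (opposite signs)
step 1: m = 0.723750, f(m) = 0.370083 > 0 → root in [0.723750, 1.420000]
step 2: m = 1.071875, f(m) = -0.083184 < 0 → root in [0.723750, 1.071875]
step 3: m = 0.897812, f(m) = 0.152868 > 0 → root in [0.897812, 1.071875]
Midpoint of [0.897812, 1.071875] = 0.984844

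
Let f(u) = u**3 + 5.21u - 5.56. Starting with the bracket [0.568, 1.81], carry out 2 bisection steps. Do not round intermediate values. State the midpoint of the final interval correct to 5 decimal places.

1.03375

f(0.568000) = -2.417470, f(1.810000) = 9.799841 (opposite signs)
step 1: m = 1.189000, f(m) = 2.315604 > 0 → root in [0.568000, 1.189000]
step 2: m = 0.878500, f(m) = -0.305022 < 0 → root in [0.878500, 1.189000]
Midpoint of [0.878500, 1.189000] = 1.033750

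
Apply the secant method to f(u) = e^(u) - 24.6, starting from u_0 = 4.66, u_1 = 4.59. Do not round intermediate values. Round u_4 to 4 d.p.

3.2966

Secant update: u_(k+1) = u_k − f(u_k)·(u_k − u_(k-1))/(f(u_k) − f(u_(k-1))).
f(u_0) = 81.036082, f(u_1) = 73.894430
u_2 = 4.590000 - (73.894430)·(4.590000 - 4.660000)/(73.894430 - (81.036082)) = 3.865712; f(u_2) = 23.137267
u_3 = 3.865712 - (23.137267)·(3.865712 - 4.590000)/(23.137267 - (73.894430)) = 3.535551; f(u_3) = 9.713929
u_4 = 3.535551 - (9.713929)·(3.535551 - 3.865712)/(9.713929 - (23.137267)) = 3.296627; f(u_4) = 2.421346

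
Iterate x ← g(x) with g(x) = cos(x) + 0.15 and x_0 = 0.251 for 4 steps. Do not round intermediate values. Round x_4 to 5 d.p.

x_1 = g(0.251000) = 1.118665
x_2 = g(1.118665) = 0.586884
x_3 = g(0.586884) = 0.982670
x_4 = g(0.982670) = 0.704803

0.70480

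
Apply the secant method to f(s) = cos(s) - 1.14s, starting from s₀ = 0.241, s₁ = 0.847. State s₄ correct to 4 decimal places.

0.6813

f(s_0) = 0.696360, f(s_1) = -0.303346
s_2 = 0.847000 - (-0.303346)·(0.847000 - 0.241000)/(-0.303346 - (0.696360)) = 0.663118; f(s_2) = 0.032122
s_3 = 0.663118 - (0.032122)·(0.663118 - 0.847000)/(0.032122 - (-0.303346)) = 0.680725; f(s_3) = 0.001090
s_4 = 0.680725 - (0.001090)·(0.680725 - 0.663118)/(0.001090 - (0.032122)) = 0.681344; f(s_4) = -0.000004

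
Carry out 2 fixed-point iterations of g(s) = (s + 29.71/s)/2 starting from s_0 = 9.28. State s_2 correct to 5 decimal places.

5.50070

s_1 = g(9.280000) = 6.240754
s_2 = g(6.240754) = 5.500698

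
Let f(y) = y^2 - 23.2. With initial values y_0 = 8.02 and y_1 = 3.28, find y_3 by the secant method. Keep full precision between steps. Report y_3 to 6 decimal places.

f(y_0) = 41.120400, f(y_1) = -12.441600
y_2 = 3.280000 - (-12.441600)·(3.280000 - 8.020000)/(-12.441600 - (41.120400)) = 4.381027; f(y_2) = -4.006606
y_3 = 4.381027 - (-4.006606)·(4.381027 - 3.280000)/(-4.006606 - (-12.441600)) = 4.904012; f(y_3) = 0.849335

4.904012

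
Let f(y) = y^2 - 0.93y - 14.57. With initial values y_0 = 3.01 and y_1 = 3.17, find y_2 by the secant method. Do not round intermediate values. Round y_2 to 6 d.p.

f(y_0) = -8.309200, f(y_1) = -7.469200
y_2 = 3.170000 - (-7.469200)·(3.170000 - 3.010000)/(-7.469200 - (-8.309200)) = 4.592705; f(y_2) = 2.251722

4.592705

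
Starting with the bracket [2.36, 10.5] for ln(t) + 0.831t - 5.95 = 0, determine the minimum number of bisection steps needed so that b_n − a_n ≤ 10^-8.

30

Initial width b − a = 10.5 − 2.36 = 8.140000.
After n steps the width is (b−a)/2^n; need (b−a)/2^n ≤ 10^-8.
So n ≥ log₂(8.140000/10^-8) = log₂(814000000.0000) ≈ 29.6005.
Hence n = 30.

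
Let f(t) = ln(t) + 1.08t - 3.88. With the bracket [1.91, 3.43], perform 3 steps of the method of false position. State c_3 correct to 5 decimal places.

False-position update: c = (a·f(b) − b·f(a))/(f(b) − f(a)); replace the endpoint whose sign matches f(c).
f(1.910000) = -1.170097, f(3.430000) = 1.056960
step 1: c = 2.708609, f(c) = 0.041732 > 0 → new bracket [1.910000, 2.708609]
step 2: c = 2.681107, f(c) = 0.001825 > 0 → new bracket [1.910000, 2.681107]
step 3: c = 2.679906, f(c) = 0.000080 > 0 → new bracket [1.910000, 2.679906]

2.67991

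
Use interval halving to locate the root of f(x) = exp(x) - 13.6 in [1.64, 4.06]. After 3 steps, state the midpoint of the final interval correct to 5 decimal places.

2.69875

f(1.640000) = -8.444830, f(4.060000) = 44.374311 (opposite signs)
step 1: m = 2.850000, f(m) = 3.687782 > 0 → root in [1.640000, 2.850000]
step 2: m = 2.245000, f(m) = -4.159584 < 0 → root in [2.245000, 2.850000]
step 3: m = 2.547500, f(m) = -0.824874 < 0 → root in [2.547500, 2.850000]
Midpoint of [2.547500, 2.850000] = 2.698750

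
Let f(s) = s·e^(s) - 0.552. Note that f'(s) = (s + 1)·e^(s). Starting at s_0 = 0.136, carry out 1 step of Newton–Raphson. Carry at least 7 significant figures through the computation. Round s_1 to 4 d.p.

0.4404

Newton update: s ← s − f(s)/f'(s).
s_0 = 0.136000: f = -0.396187, f' = 1.301495 → s_1 = 0.136000 - (-0.396187)/(1.301495) = 0.440409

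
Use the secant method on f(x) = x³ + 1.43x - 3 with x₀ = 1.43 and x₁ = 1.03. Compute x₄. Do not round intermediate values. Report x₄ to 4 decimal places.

1.1187

f(x_0) = 1.969107, f(x_1) = -0.434373
x_2 = 1.030000 - (-0.434373)·(1.030000 - 1.430000)/(-0.434373 - (1.969107)) = 1.102291; f(x_2) = -0.084392
x_3 = 1.102291 - (-0.084392)·(1.102291 - 1.030000)/(-0.084392 - (-0.434373)) = 1.119722; f(x_3) = 0.005086
x_4 = 1.119722 - (0.005086)·(1.119722 - 1.102291)/(0.005086 - (-0.084392)) = 1.118731; f(x_4) = -0.000054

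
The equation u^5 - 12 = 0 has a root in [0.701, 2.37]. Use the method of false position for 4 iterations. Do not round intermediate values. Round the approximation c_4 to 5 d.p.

f(0.701000) = -11.830726, f(2.370000) = 62.772470
step 1: c = 0.965673, f(c) = -11.160247 < 0 → new bracket [0.965673, 2.370000]
step 2: c = 1.177658, f(c) = -9.734851 < 0 → new bracket [1.177658, 2.370000]
step 3: c = 1.337743, f(c) = -7.715870 < 0 → new bracket [1.337743, 2.370000]
step 4: c = 1.450737, f(c) = -5.573969 < 0 → new bracket [1.450737, 2.370000]

1.45074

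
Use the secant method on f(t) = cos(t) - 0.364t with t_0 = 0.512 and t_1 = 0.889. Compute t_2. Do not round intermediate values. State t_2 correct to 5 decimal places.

f(t_0) = 0.685398, f(t_1) = 0.306593
t_2 = 0.889000 - (0.306593)·(0.889000 - 0.512000)/(0.306593 - (0.685398)) = 1.194131; f(t_2) = -0.066843

1.19413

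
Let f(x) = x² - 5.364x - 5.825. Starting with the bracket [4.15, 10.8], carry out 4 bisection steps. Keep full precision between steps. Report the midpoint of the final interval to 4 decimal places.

6.4359

f(4.150000) = -10.863100, f(10.800000) = 52.883800 (opposite signs)
step 1: m = 7.475000, f(m) = 9.954725 > 0 → root in [4.150000, 7.475000]
step 2: m = 5.812500, f(m) = -3.218094 < 0 → root in [5.812500, 7.475000]
step 3: m = 6.643750, f(m) = 2.677339 > 0 → root in [5.812500, 6.643750]
step 4: m = 6.228125, f(m) = -0.443121 < 0 → root in [6.228125, 6.643750]
Midpoint of [6.228125, 6.643750] = 6.435938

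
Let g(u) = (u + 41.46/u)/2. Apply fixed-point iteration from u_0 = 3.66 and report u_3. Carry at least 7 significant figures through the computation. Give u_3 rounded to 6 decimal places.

6.439367

u_1 = g(3.660000) = 7.493934
u_2 = g(7.493934) = 6.513204
u_3 = g(6.513204) = 6.439367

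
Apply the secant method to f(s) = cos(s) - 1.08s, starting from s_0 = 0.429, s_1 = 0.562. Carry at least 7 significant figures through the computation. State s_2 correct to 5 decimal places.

f(s_0) = 0.446062, f(s_1) = 0.239231
s_2 = 0.562000 - (0.239231)·(0.562000 - 0.429000)/(0.239231 - (0.446062)) = 0.715834; f(s_2) = -0.018555

0.71583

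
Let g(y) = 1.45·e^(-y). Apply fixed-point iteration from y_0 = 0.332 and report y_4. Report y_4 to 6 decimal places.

y_1 = g(0.332000) = 1.040357
y_2 = g(1.040357) = 0.512327
y_3 = g(0.512327) = 0.868695
y_4 = g(0.868695) = 0.608273

0.608273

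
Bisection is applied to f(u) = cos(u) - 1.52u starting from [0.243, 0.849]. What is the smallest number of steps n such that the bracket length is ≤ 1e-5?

16

Initial width b − a = 0.849 − 0.243 = 0.606000.
After n steps the width is (b−a)/2^n; need (b−a)/2^n ≤ 1e-5.
So n ≥ log₂(0.606000/1e-5) = log₂(60600.0000) ≈ 15.8870.
Hence n = 16.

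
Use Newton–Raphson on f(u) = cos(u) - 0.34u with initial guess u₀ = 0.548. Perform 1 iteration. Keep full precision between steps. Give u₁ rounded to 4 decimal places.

1.3230

f'(u) = -sin(u) - 0.34
u_0 = 0.548000: f = 0.667248, f' = -0.860981 → u_1 = 0.548000 - (0.667248)/(-0.860981) = 1.322986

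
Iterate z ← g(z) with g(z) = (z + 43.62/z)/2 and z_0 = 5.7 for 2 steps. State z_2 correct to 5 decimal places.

6.60493

z_1 = g(5.700000) = 6.676316
z_2 = g(6.676316) = 6.604930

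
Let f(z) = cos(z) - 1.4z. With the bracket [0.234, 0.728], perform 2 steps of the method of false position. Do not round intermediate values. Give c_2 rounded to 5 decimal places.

0.59222

False-position update: c = (a·f(b) − b·f(a))/(f(b) − f(a)); replace the endpoint whose sign matches f(c).
f(0.234000) = 0.645147, f(0.728000) = -0.272693
step 1: c = 0.581231, f(c) = 0.022064 > 0 → new bracket [0.581231, 0.728000]
step 2: c = 0.592217, f(c) = 0.000601 > 0 → new bracket [0.592217, 0.728000]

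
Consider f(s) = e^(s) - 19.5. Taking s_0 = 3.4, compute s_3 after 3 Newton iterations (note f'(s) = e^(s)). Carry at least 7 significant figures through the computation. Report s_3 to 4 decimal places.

2.9704

Newton update: s ← s − f(s)/f'(s).
s_0 = 3.400000: f = 10.464100, f' = 29.964100 → s_1 = 3.400000 - (10.464100)/(29.964100) = 3.050779
s_1 = 3.050779: f = 1.631795, f' = 21.131795 → s_2 = 3.050779 - (1.631795)/(21.131795) = 2.973559
s_2 = 2.973559: f = 0.061413, f' = 19.561413 → s_3 = 2.973559 - (0.061413)/(19.561413) = 2.970419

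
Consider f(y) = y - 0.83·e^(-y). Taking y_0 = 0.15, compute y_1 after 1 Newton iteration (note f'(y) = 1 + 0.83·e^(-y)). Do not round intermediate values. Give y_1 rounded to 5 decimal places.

0.47921

y_0 = 0.150000: f = -0.564388, f' = 1.714388 → y_1 = 0.150000 - (-0.564388)/(1.714388) = 0.479207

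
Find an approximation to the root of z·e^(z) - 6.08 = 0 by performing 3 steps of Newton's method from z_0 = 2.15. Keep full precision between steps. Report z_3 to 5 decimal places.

1.44128

Newton update: z ← z − f(z)/f'(z).
f'(z) = (z + 1)·e^(z)
z_0 = 2.150000: f = 12.377446, f' = 27.042304 → z_1 = 2.150000 - (12.377446)/(27.042304) = 1.692293
z_1 = 1.692293: f = 3.112407, f' = 14.624330 → z_2 = 1.692293 - (3.112407)/(14.624330) = 1.479469
z_2 = 1.479469: f = 0.415781, f' = 10.886396 → z_3 = 1.479469 - (0.415781)/(10.886396) = 1.441277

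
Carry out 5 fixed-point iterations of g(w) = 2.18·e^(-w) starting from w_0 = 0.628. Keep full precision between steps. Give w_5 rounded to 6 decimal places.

1.057591

w_1 = g(0.628000) = 1.163375
w_2 = g(1.163375) = 0.681098
w_3 = g(0.681098) = 1.103213
w_4 = g(1.103213) = 0.723331
w_5 = g(0.723331) = 1.057591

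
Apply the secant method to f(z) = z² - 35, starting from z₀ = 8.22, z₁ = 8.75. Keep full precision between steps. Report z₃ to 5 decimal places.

5.98852

f(z_0) = 32.568400, f(z_1) = 41.562500
z_2 = 8.750000 - (41.562500)·(8.750000 - 8.220000)/(41.562500 - (32.568400)) = 6.300825; f(z_2) = 4.700395
z_3 = 6.300825 - (4.700395)·(6.300825 - 8.750000)/(4.700395 - (41.562500)) = 5.988523; f(z_3) = 0.862413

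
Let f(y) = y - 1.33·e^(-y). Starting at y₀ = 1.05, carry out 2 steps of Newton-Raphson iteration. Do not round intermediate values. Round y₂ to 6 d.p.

f'(y) = 1 + 1.33·e^(-y)
y_0 = 1.050000: f = 0.584583, f' = 1.465417 → y_1 = 1.050000 - (0.584583)/(1.465417) = 0.651081
y_1 = 0.651081: f = -0.042490, f' = 1.693571 → y_2 = 0.651081 - (-0.042490)/(1.693571) = 0.676170

0.676170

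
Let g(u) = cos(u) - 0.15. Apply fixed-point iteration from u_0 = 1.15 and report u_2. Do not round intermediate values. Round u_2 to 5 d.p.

u_1 = g(1.150000) = 0.258487
u_2 = g(0.258487) = 0.816778

0.81678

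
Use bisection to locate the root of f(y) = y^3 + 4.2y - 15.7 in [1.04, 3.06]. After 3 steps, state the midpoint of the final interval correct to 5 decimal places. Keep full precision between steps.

1.92375

f(1.040000) = -10.207136, f(3.060000) = 25.804616 (opposite signs)
step 1: m = 2.050000, f(m) = 1.525125 > 0 → root in [1.040000, 2.050000]
step 2: m = 1.545000, f(m) = -5.523046 < 0 → root in [1.545000, 2.050000]
step 3: m = 1.797500, f(m) = -2.342766 < 0 → root in [1.797500, 2.050000]
Midpoint of [1.797500, 2.050000] = 1.923750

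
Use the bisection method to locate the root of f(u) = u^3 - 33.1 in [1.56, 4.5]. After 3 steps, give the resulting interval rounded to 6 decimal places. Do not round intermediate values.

f(1.560000) = -29.303584, f(4.500000) = 58.025000 (opposite signs)
step 1: m = 3.030000, f(m) = -5.281873 < 0 → root in [3.030000, 4.500000]
step 2: m = 3.765000, f(m) = 20.269722 > 0 → root in [3.030000, 3.765000]
step 3: m = 3.397500, f(m) = 6.117364 > 0 → root in [3.030000, 3.397500]

[3.030000, 3.397500]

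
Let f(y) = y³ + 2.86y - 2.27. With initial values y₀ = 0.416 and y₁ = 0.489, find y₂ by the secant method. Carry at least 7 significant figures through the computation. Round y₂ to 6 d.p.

0.706093

f(y_0) = -1.008249, f(y_1) = -0.754530
y_2 = 0.489000 - (-0.754530)·(0.489000 - 0.416000)/(-0.754530 - (-1.008249)) = 0.706093; f(y_2) = 0.101462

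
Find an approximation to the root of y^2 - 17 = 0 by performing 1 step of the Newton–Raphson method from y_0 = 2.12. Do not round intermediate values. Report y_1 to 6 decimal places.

f'(y) = 2y
y_0 = 2.120000: f = -12.505600, f' = 4.240000 → y_1 = 2.120000 - (-12.505600)/(4.240000) = 5.069434

5.069434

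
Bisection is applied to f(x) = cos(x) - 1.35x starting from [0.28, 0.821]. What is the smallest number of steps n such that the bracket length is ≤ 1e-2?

6

Initial width b − a = 0.821 − 0.28 = 0.541000.
After n steps the width is (b−a)/2^n; need (b−a)/2^n ≤ 1e-2.
So n ≥ log₂(0.541000/1e-2) = log₂(54.1000) ≈ 5.7576.
Hence n = 6.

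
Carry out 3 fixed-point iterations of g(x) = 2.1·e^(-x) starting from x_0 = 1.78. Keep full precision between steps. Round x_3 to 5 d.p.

x_1 = g(1.780000) = 0.354140
x_2 = g(0.354140) = 1.473731
x_3 = g(1.473731) = 0.481045

0.48105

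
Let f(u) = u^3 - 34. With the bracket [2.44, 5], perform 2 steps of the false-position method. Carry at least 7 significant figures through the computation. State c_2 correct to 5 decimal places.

f(2.440000) = -19.473216, f(5.000000) = 91.000000
step 1: c = 2.891254, f(c) = -9.831008 < 0 → new bracket [2.891254, 5.000000]
step 2: c = 3.096856, f(c) = -4.299549 < 0 → new bracket [3.096856, 5.000000]

3.09686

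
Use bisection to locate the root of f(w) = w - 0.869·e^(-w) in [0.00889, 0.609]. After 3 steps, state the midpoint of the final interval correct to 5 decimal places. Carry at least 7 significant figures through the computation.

f(0.008890) = -0.852419, f(0.609000) = 0.136356 (opposite signs)
step 1: m = 0.308945, f(m) = -0.329093 < 0 → root in [0.308945, 0.609000]
step 2: m = 0.458973, f(m) = -0.090177 < 0 → root in [0.458973, 0.609000]
step 3: m = 0.533986, f(m) = 0.024523 > 0 → root in [0.458973, 0.533986]
Midpoint of [0.458973, 0.533986] = 0.496479

0.49648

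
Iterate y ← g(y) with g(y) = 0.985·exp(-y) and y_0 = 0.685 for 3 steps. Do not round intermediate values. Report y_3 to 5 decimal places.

y_1 = g(0.685000) = 0.496529
y_2 = g(0.496529) = 0.599510
y_3 = g(0.599510) = 0.540844

0.54084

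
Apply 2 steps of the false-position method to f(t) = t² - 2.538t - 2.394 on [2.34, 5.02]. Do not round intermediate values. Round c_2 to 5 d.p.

3.16100

f(2.340000) = -2.857320, f(5.020000) = 10.065640
step 1: c = 2.932559, f(c) = -1.236932 < 0 → new bracket [2.932559, 5.020000]
step 2: c = 3.161005, f(c) = -0.424679 < 0 → new bracket [3.161005, 5.020000]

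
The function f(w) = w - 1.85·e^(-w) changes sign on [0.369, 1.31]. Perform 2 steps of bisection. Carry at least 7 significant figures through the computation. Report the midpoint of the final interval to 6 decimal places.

0.721875

f(0.369000) = -0.910137, f(1.310000) = 0.810833 (opposite signs)
step 1: m = 0.839500, f(m) = 0.040436 > 0 → root in [0.369000, 0.839500]
step 2: m = 0.604250, f(m) = -0.406746 < 0 → root in [0.604250, 0.839500]
Midpoint of [0.604250, 0.839500] = 0.721875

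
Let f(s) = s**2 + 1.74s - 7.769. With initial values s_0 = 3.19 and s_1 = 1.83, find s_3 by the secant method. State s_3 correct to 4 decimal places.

2.0514

f(s_0) = 7.957700, f(s_1) = -1.235900
s_2 = 1.830000 - (-1.235900)·(1.830000 - 3.190000)/(-1.235900 - (7.957700)) = 2.012825; f(s_2) = -0.215217
s_3 = 2.012825 - (-0.215217)·(2.012825 - 1.830000)/(-0.215217 - (-1.235900)) = 2.051375; f(s_3) = 0.008534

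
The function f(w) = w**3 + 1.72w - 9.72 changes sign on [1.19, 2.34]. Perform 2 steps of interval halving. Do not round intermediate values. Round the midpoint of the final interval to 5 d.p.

1.90875

f(1.190000) = -5.988041, f(2.340000) = 7.117704 (opposite signs)
step 1: m = 1.765000, f(m) = -1.185828 < 0 → root in [1.765000, 2.340000]
step 2: m = 2.052500, f(m) = 2.456982 > 0 → root in [1.765000, 2.052500]
Midpoint of [1.765000, 2.052500] = 1.908750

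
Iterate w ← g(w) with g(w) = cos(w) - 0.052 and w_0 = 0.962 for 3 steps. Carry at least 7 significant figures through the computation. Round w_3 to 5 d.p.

w_1 = g(0.962000) = 0.519880
w_2 = g(0.519880) = 0.815879
w_3 = g(0.815879) = 0.633229

0.63323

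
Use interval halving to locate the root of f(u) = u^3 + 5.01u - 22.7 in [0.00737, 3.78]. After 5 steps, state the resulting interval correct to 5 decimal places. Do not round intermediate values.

[2.24737, 2.36526]

f(0.007370) = -22.663076, f(3.780000) = 50.247952 (opposite signs)
step 1: m = 1.893685, f(m) = -6.421803 < 0 → root in [1.893685, 3.780000]
step 2: m = 2.836842, f(m) = 14.342568 > 0 → root in [1.893685, 2.836842]
step 3: m = 2.365264, f(m) = 2.382375 > 0 → root in [1.893685, 2.365264]
step 4: m = 2.129474, f(m) = -2.374889 < 0 → root in [2.129474, 2.365264]
step 5: m = 2.247369, f(m) = -0.089967 < 0 → root in [2.247369, 2.365264]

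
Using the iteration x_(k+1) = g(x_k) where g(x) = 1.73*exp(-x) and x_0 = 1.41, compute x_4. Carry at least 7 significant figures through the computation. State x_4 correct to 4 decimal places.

0.9915

x_1 = g(1.410000) = 0.422368
x_2 = g(0.422368) = 1.134003
x_3 = g(1.134003) = 0.556615
x_4 = g(0.556615) = 0.991542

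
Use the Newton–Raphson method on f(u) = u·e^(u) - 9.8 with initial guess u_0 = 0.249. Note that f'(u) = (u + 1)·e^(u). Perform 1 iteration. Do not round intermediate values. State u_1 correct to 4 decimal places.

6.1664

Newton update: u ← u − f(u)/f'(u).
u_0 = 0.249000: f = -9.480597, f' = 1.602145 → u_1 = 0.249000 - (-9.480597)/(1.602145) = 6.166441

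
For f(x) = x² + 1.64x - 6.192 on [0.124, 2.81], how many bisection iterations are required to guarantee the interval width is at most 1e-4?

15

Initial width b − a = 2.81 − 0.124 = 2.686000.
After n steps the width is (b−a)/2^n; need (b−a)/2^n ≤ 1e-4.
So n ≥ log₂(2.686000/1e-4) = log₂(26860.0000) ≈ 14.7132.
Hence n = 15.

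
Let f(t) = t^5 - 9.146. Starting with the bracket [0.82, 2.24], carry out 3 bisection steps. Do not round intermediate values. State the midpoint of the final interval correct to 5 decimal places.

f(0.820000) = -8.775260, f(2.240000) = 47.248934 (opposite signs)
step 1: m = 1.530000, f(m) = -0.761886 < 0 → root in [1.530000, 2.240000]
step 2: m = 1.885000, f(m) = 14.652894 > 0 → root in [1.530000, 1.885000]
step 3: m = 1.707500, f(m) = 5.368550 > 0 → root in [1.530000, 1.707500]
Midpoint of [1.530000, 1.707500] = 1.618750

1.61875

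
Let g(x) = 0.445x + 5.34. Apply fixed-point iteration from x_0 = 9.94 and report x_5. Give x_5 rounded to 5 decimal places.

9.62718

x_1 = g(9.940000) = 9.763300
x_2 = g(9.763300) = 9.684669
x_3 = g(9.684669) = 9.649677
x_4 = g(9.649677) = 9.634106
x_5 = g(9.634106) = 9.627177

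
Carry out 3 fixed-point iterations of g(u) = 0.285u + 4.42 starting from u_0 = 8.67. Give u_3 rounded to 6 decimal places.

6.239417

u_1 = g(8.670000) = 6.890950
u_2 = g(6.890950) = 6.383921
u_3 = g(6.383921) = 6.239417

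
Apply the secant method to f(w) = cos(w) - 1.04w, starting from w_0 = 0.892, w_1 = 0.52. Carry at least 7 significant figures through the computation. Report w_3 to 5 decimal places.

f(w_0) = -0.299823, f(w_1) = 0.327019
w_2 = 0.520000 - (0.327019)·(0.520000 - 0.892000)/(0.327019 - (-0.299823)) = 0.714070; f(w_2) = 0.013070
w_3 = 0.714070 - (0.013070)·(0.714070 - 0.520000)/(0.013070 - (0.327019)) = 0.722149; f(w_3) = -0.000648

0.72215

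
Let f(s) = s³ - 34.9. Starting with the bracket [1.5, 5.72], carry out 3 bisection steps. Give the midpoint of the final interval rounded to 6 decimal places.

f(1.500000) = -31.525000, f(5.720000) = 152.249248 (opposite signs)
step 1: m = 3.610000, f(m) = 12.145881 > 0 → root in [1.500000, 3.610000]
step 2: m = 2.555000, f(m) = -18.220896 < 0 → root in [2.555000, 3.610000]
step 3: m = 3.082500, f(m) = -5.610682 < 0 → root in [3.082500, 3.610000]
Midpoint of [3.082500, 3.610000] = 3.346250

3.346250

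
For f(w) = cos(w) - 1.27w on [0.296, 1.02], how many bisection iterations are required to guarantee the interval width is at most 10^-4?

Initial width b − a = 1.02 − 0.296 = 0.724000.
After n steps the width is (b−a)/2^n; need (b−a)/2^n ≤ 10^-4.
So n ≥ log₂(0.724000/10^-4) = log₂(7240.0000) ≈ 12.8218.
Hence n = 13.

13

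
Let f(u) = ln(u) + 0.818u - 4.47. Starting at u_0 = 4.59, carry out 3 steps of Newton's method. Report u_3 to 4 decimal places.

3.8246

Newton update: u ← u − f(u)/f'(u).
f'(u) = 1/u + 0.818
u_0 = 4.590000: f = 0.808500, f' = 1.035865 → u_1 = 4.590000 - (0.808500)/(1.035865) = 3.809493
u_1 = 3.809493: f = -0.016339, f' = 1.080502 → u_2 = 3.809493 - (-0.016339)/(1.080502) = 3.824614
u_2 = 3.824614: f = -0.000008, f' = 1.079464 → u_3 = 3.824614 - (-0.000008)/(1.079464) = 3.824622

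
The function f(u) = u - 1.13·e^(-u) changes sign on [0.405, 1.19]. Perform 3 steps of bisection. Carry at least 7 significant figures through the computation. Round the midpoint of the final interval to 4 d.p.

f(0.405000) = -0.348684, f(1.190000) = 0.846230 (opposite signs)
step 1: m = 0.797500, f(m) = 0.288487 > 0 → root in [0.405000, 0.797500]
step 2: m = 0.601250, f(m) = -0.018132 < 0 → root in [0.601250, 0.797500]
step 3: m = 0.699375, f(m) = 0.137883 > 0 → root in [0.601250, 0.699375]
Midpoint of [0.601250, 0.699375] = 0.650313

0.6503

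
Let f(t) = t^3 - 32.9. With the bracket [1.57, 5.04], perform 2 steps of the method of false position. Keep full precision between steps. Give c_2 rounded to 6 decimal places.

False-position update: c = (a·f(b) − b·f(a))/(f(b) − f(a)); replace the endpoint whose sign matches f(c).
f(1.570000) = -29.030107, f(5.040000) = 95.124064
step 1: c = 2.381366, f(c) = -19.395502 < 0 → new bracket [2.381366, 5.040000]
step 2: c = 2.831643, f(c) = -10.195311 < 0 → new bracket [2.831643, 5.040000]

2.831643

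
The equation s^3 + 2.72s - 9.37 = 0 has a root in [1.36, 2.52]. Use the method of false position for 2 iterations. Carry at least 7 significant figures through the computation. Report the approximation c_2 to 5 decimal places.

1.65253

f(1.360000) = -3.155344, f(2.520000) = 13.487408
step 1: c = 1.579928, f(c) = -1.128828 < 0 → new bracket [1.579928, 2.520000]
step 2: c = 1.652530, f(c) = -0.362294 < 0 → new bracket [1.652530, 2.520000]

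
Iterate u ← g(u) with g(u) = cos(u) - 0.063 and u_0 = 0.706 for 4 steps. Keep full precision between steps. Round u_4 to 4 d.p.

0.7020

u_1 = g(0.706000) = 0.697963
u_2 = g(0.697963) = 0.703153
u_3 = g(0.703153) = 0.699807
u_4 = g(0.699807) = 0.701966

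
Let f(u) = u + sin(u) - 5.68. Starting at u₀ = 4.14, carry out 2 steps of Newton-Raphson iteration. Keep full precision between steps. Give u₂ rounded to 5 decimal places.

f'(u) = 1 + cos(u)
u_0 = 4.140000: f = -2.380609, f' = 0.458358 → u_1 = 4.140000 - (-2.380609)/(0.458358) = 9.333775
u_1 = 9.333775: f = 3.744652, f' = 0.004138 → u_2 = 9.333775 - (3.744652)/(0.004138) = -895.627971

-895.62797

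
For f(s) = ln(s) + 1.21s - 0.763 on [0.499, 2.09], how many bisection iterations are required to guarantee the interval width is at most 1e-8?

28

Initial width b − a = 2.09 − 0.499 = 1.591000.
After n steps the width is (b−a)/2^n; need (b−a)/2^n ≤ 1e-8.
So n ≥ log₂(1.591000/1e-8) = log₂(159100000.0000) ≈ 27.2454.
Hence n = 28.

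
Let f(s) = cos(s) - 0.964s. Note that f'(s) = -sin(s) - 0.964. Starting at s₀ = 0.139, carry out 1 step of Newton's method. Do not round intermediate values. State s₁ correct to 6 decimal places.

0.915706

s_0 = 0.139000: f = 0.856359, f' = -1.102553 → s_1 = 0.139000 - (0.856359)/(-1.102553) = 0.915706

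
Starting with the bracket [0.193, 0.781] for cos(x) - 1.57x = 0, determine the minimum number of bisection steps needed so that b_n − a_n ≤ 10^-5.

Initial width b − a = 0.781 − 0.193 = 0.588000.
After n steps the width is (b−a)/2^n; need (b−a)/2^n ≤ 10^-5.
So n ≥ log₂(0.588000/10^-5) = log₂(58800.0000) ≈ 15.8435.
Hence n = 16.

16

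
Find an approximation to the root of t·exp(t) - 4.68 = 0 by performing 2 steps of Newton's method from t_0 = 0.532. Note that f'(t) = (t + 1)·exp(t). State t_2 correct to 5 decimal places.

t_0 = 0.532000: f = -3.774359, f' = 2.607975 → t_1 = 0.532000 - (-3.774359)/(2.607975) = 1.979237
t_1 = 1.979237: f = 9.644176, f' = 21.561397 → t_2 = 1.979237 - (9.644176)/(21.561397) = 1.531948

1.53195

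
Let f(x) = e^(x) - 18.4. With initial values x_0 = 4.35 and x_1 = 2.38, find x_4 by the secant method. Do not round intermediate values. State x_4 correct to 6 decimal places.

2.897296

f(x_0) = 59.078463, f(x_1) = -7.595097
x_2 = 2.380000 - (-7.595097)·(2.380000 - 4.350000)/(-7.595097 - (59.078463)) = 2.604412; f(x_2) = -4.876730
x_3 = 2.604412 - (-4.876730)·(2.604412 - 2.380000)/(-4.876730 - (-7.595097)) = 3.007005; f(x_3) = 1.826733
x_4 = 3.007005 - (1.826733)·(3.007005 - 2.604412)/(1.826733 - (-4.876730)) = 2.897296; f(x_4) = -0.274929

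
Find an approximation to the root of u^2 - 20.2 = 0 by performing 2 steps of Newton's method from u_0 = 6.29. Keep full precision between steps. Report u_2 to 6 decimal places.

Newton update: u ← u − f(u)/f'(u).
f'(u) = 2u
u_0 = 6.290000: f = 19.364100, f' = 12.580000 → u_1 = 6.290000 - (19.364100)/(12.580000) = 4.750723
u_1 = 4.750723: f = 2.369373, f' = 9.501447 → u_2 = 4.750723 - (2.369373)/(9.501447) = 4.501354

4.501354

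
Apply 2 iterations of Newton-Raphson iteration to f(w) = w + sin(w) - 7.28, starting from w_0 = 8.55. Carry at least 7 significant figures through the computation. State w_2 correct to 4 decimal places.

117.6547

Newton update: w ← w − f(w)/f'(w).
f'(w) = 1 + cos(w)
w_0 = 8.550000: f = 2.037401, f' = 0.358833 → w_1 = 8.550000 - (2.037401)/(0.358833) = 2.872142
w_1 = 2.872142: f = -4.141656, f' = 0.036083 → w_2 = 2.872142 - (-4.141656)/(0.036083) = 117.654741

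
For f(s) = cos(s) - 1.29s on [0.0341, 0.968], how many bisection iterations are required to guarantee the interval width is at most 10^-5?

17

Initial width b − a = 0.968 − 0.0341 = 0.933900.
After n steps the width is (b−a)/2^n; need (b−a)/2^n ≤ 10^-5.
So n ≥ log₂(0.933900/10^-5) = log₂(93390.0000) ≈ 16.5110.
Hence n = 17.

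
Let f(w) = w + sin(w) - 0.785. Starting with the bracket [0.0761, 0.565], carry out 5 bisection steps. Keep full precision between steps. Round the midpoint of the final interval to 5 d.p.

f(0.076100) = -0.632873, f(0.565000) = 0.315416 (opposite signs)
step 1: m = 0.320550, f(m) = -0.149361 < 0 → root in [0.320550, 0.565000]
step 2: m = 0.442775, f(m) = 0.086224 > 0 → root in [0.320550, 0.442775]
step 3: m = 0.381663, f(m) = -0.030874 < 0 → root in [0.381663, 0.442775]
step 4: m = 0.412219, f(m) = 0.027862 > 0 → root in [0.381663, 0.412219]
step 5: m = 0.396941, f(m) = -0.001461 < 0 → root in [0.396941, 0.412219]
Midpoint of [0.396941, 0.412219] = 0.404580

0.40458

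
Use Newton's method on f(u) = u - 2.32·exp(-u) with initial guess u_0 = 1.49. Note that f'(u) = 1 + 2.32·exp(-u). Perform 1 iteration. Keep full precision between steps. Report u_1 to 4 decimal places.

0.8549

u_0 = 1.490000: f = 0.967135, f' = 1.522865 → u_1 = 1.490000 - (0.967135)/(1.522865) = 0.854924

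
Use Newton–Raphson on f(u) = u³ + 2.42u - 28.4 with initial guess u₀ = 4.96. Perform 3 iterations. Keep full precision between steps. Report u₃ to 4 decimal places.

2.7943

f'(u) = 3u² + 2.42
u_0 = 4.960000: f = 105.627136, f' = 76.224800 → u_1 = 4.960000 - (105.627136)/(76.224800) = 3.574268
u_1 = 3.574268: f = 25.912407, f' = 40.746178 → u_2 = 3.574268 - (25.912407)/(40.746178) = 2.938321
u_2 = 2.938321: f = 4.079413, f' = 28.321194 → u_3 = 2.938321 - (4.079413)/(28.321194) = 2.794280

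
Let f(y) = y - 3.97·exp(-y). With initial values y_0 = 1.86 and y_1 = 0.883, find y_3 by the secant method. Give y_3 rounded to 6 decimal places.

1.202889

Secant update: y_(k+1) = y_k − f(y_k)·(y_k − y_(k-1))/(f(y_k) − f(y_(k-1))).
f(y_0) = 1.241980, f(y_1) = -0.758755
y_2 = 0.883000 - (-0.758755)·(0.883000 - 1.860000)/(-0.758755 - (1.241980)) = 1.253516; f(y_2) = 0.120084
y_3 = 1.253516 - (0.120084)·(1.253516 - 0.883000)/(0.120084 - (-0.758755)) = 1.202889; f(y_3) = 0.010597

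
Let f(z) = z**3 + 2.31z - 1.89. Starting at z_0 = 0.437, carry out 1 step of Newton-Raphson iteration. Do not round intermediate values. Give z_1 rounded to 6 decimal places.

0.713484

Newton update: z ← z − f(z)/f'(z).
f'(z) = 3z**2 + 2.31
z_0 = 0.437000: f = -0.797077, f' = 2.882907 → z_1 = 0.437000 - (-0.797077)/(2.882907) = 0.713484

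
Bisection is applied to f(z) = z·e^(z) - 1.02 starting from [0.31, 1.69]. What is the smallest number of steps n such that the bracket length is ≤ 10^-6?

Initial width b − a = 1.69 − 0.31 = 1.380000.
After n steps the width is (b−a)/2^n; need (b−a)/2^n ≤ 10^-6.
So n ≥ log₂(1.380000/10^-6) = log₂(1380000.0000) ≈ 20.3962.
Hence n = 21.

21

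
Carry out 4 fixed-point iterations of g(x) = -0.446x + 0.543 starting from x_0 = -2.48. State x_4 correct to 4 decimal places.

0.2625

x_1 = g(-2.480000) = 1.649080
x_2 = g(1.649080) = -0.192490
x_3 = g(-0.192490) = 0.628850
x_4 = g(0.628850) = 0.262533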